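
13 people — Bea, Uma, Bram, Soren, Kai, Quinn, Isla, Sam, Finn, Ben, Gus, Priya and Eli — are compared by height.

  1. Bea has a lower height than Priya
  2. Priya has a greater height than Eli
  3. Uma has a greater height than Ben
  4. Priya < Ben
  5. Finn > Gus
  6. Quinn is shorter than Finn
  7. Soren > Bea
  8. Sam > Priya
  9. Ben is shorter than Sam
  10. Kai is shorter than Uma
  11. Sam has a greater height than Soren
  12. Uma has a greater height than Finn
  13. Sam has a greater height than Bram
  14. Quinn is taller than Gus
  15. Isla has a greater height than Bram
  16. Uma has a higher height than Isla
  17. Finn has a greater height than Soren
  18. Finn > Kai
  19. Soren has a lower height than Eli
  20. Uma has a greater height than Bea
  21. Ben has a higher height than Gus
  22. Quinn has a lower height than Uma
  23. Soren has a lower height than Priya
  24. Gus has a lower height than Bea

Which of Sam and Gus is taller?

Gus < Bea and Bea < Soren give Gus < Soren.
With Soren < Eli: Gus < Bea < Soren < Eli.
With Eli < Priya: Gus < Bea < Soren < Eli < Priya.
With Priya < Ben: Gus < Bea < Soren < Eli < Priya < Ben.
With Ben < Sam: Gus < Bea < Soren < Eli < Priya < Ben < Sam.
So Gus < Sam; Sam is the taller of the two.

Sam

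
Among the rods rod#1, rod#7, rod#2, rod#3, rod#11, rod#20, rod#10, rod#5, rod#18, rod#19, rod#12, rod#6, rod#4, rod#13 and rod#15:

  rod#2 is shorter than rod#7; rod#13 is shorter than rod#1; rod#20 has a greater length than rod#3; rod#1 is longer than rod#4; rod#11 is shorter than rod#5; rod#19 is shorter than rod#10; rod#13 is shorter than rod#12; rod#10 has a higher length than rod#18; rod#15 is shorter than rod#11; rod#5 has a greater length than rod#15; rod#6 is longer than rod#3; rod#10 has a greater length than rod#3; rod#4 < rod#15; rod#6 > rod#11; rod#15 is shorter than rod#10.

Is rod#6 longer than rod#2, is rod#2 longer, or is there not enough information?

Following every chain through rod#2: above rod#2 we get rod#7.
rod#6 is not reached, and no chain runs the other way from rod#6 to rod#2.
So the given relations leave the order of rod#2 and rod#6 undetermined.

undetermined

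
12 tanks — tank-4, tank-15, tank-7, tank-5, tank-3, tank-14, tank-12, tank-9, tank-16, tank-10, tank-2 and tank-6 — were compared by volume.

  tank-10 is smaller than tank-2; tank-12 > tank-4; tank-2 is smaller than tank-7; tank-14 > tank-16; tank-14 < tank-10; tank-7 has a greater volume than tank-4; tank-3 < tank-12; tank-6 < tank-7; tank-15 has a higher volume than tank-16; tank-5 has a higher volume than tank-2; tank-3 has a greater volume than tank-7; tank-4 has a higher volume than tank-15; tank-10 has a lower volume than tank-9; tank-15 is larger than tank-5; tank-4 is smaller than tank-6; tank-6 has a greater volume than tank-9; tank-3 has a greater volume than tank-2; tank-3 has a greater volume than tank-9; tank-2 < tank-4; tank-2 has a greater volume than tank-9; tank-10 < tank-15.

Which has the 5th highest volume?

The consecutive relations fix a unique order: tank-16 < tank-14 < tank-10 < tank-9 < tank-2 < tank-5 < tank-15 < tank-4 < tank-6 < tank-7 < tank-3 < tank-12.
Counting 5 from the largest end gives tank-4.

tank-4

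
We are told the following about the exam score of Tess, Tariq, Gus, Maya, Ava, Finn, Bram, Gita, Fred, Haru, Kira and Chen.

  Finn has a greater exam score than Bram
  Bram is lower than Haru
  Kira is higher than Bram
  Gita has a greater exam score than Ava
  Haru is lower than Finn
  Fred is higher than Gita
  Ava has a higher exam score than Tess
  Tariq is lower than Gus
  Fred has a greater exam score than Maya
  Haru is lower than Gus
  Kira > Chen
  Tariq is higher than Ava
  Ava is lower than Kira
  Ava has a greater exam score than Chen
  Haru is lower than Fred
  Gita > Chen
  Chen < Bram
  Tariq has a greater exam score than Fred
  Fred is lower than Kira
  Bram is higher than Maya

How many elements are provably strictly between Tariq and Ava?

2

Chaining upward from Ava reaches: Gita, Fred, Kira, Gus.
Chaining downward from Tariq reaches: Tess, Maya, Chen, Bram, Haru, Gita, Fred.
Strictly between Ava and Tariq are those in both lists: Gita, Fred — 2 elements.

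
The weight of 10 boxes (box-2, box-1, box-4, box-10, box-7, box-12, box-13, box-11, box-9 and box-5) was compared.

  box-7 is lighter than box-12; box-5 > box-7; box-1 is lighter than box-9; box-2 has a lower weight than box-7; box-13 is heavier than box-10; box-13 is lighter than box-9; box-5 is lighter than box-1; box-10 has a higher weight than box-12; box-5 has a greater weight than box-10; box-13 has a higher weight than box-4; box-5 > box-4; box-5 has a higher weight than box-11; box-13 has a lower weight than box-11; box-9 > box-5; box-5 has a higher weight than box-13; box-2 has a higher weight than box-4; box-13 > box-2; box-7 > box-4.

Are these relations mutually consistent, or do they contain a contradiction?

consistent

Every relation is compatible with box-4 < box-2 < box-7 < box-12 < box-10 < box-13 < box-11 < box-5 < box-1 < box-9; the set is consistent.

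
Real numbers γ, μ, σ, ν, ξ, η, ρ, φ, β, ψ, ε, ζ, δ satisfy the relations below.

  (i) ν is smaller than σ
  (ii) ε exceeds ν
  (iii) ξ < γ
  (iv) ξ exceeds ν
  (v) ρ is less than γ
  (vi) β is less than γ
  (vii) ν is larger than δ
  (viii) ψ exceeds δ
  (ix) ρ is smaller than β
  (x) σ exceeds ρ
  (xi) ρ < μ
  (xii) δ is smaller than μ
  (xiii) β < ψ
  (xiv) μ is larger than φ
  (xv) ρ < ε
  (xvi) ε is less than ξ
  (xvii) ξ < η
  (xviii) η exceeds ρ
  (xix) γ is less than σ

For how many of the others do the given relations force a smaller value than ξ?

4

Directly below ξ: ν, ε.
One step further: δ, ρ (4 so far).
Nothing else is reachable below ξ; 4 in all.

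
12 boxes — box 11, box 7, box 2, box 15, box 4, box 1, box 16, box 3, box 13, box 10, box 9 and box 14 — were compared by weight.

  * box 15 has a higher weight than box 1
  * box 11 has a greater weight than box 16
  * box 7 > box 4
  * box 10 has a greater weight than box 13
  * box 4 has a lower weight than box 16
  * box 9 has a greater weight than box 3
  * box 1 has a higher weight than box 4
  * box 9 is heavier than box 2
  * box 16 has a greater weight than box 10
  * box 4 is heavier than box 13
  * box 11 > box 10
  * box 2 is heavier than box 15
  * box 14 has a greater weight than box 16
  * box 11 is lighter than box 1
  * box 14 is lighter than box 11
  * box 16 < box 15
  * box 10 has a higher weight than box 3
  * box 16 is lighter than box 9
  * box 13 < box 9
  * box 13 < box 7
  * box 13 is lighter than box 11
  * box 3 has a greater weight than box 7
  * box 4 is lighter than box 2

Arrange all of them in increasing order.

box 13 < box 4 < box 7 < box 3 < box 10 < box 16 < box 14 < box 11 < box 1 < box 15 < box 2 < box 9

The consecutive links are each given: box 13 < box 4; box 4 < box 7; box 7 < box 3; box 3 < box 10; box 10 < box 16; box 16 < box 14; box 14 < box 11; box 11 < box 1; box 1 < box 15; box 15 < box 2; box 2 < box 9.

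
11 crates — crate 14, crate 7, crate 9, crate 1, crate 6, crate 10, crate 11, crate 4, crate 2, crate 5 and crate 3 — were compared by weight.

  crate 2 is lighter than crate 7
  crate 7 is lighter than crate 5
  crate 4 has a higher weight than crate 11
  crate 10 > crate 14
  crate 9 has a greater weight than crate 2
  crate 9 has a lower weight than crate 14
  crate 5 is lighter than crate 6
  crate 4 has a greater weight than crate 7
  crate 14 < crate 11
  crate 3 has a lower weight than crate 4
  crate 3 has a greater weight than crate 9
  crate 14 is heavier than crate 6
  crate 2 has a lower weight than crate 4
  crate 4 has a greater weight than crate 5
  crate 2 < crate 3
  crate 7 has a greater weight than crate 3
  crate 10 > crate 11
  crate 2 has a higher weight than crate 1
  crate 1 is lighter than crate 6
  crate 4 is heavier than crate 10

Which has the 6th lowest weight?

Piecing the relations together gives one ordering: crate 1 < crate 2 < crate 9 < crate 3 < crate 7 < crate 5 < crate 6 < crate 14 < crate 11 < crate 10 < crate 4.
The 6th smallest is crate 5.

crate 5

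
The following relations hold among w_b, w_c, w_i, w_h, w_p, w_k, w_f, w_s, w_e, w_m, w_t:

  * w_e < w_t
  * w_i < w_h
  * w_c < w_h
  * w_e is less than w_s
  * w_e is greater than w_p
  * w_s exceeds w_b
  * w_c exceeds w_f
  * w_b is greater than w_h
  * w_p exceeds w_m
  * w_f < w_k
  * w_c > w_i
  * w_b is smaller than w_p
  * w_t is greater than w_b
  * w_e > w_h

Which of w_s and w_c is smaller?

w_c

w_c < w_h and w_h < w_b give w_c < w_b.
With w_b < w_p: w_c < w_h < w_b < w_p.
With w_p < w_e: w_c < w_h < w_b < w_p < w_e.
With w_e < w_s: w_c < w_h < w_b < w_p < w_e < w_s.
So w_c < w_s; w_c is the smaller of the two.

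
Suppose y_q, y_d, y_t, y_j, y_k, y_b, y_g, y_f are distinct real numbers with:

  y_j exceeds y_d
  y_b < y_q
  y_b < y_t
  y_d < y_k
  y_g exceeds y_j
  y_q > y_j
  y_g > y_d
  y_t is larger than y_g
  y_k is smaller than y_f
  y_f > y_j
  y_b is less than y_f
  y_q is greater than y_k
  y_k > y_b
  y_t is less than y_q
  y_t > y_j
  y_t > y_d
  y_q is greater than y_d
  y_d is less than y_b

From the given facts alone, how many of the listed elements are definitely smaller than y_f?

4

Directly below y_f: y_j, y_b, y_k.
One step further: y_d (4 so far).
Nothing else is reachable below y_f; 4 in all.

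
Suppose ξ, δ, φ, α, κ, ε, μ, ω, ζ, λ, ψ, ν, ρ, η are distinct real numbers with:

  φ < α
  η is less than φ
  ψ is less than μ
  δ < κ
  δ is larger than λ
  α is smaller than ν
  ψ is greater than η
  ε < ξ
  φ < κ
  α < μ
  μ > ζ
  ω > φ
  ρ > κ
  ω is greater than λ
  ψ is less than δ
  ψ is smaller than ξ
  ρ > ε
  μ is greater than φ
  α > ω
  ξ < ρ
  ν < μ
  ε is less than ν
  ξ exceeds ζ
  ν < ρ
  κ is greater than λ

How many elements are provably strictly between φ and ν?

Chaining upward from φ reaches: ω, κ, α, ρ, μ.
Chaining downward from ν reaches: η, ε, λ, ω, α.
Strictly between φ and ν are those in both lists: ω, α — 2 elements.

2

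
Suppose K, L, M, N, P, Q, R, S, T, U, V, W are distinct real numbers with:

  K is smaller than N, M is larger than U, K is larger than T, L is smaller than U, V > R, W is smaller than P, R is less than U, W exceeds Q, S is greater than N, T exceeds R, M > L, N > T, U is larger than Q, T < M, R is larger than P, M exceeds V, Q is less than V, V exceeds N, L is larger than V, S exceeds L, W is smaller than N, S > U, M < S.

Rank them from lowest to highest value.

Q < W < P < R < T < K < N < V < L < U < M < S

Nothing is placed below Q, so it is least; from there Q < W; W < P; P < R; R < T; T < K; K < N; N < V; V < L; L < U; U < M; M < S, each given directly.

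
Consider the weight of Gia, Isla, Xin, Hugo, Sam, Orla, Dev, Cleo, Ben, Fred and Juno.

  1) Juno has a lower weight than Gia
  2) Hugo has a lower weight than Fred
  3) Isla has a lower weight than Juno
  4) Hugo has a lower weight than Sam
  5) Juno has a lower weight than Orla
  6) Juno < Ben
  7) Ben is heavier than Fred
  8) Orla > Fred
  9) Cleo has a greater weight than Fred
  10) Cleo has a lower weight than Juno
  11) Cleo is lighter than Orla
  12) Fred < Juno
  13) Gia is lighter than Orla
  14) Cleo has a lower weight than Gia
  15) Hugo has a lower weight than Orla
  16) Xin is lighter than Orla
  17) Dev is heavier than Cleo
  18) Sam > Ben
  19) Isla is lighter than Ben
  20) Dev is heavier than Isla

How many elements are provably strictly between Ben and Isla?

1

Chaining upward from Isla reaches: Juno, Sam, Dev, Gia, Orla.
Chaining downward from Ben reaches: Hugo, Fred, Cleo, Juno.
Strictly between Isla and Ben are those in both lists: Juno — 1 element.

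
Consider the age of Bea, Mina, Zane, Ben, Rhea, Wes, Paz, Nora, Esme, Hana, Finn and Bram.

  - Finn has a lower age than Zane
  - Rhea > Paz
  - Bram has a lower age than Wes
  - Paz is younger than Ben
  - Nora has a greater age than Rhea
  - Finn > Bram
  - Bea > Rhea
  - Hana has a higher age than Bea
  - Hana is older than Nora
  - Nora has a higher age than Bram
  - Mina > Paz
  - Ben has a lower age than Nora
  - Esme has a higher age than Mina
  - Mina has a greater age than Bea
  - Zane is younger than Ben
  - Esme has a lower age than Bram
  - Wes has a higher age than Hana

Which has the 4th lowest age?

Chaining the given pairs: Paz < Rhea < Bea < Mina < Esme < Bram < Finn < Zane < Ben < Nora < Hana < Wes.
The 4th smallest is Mina.

Mina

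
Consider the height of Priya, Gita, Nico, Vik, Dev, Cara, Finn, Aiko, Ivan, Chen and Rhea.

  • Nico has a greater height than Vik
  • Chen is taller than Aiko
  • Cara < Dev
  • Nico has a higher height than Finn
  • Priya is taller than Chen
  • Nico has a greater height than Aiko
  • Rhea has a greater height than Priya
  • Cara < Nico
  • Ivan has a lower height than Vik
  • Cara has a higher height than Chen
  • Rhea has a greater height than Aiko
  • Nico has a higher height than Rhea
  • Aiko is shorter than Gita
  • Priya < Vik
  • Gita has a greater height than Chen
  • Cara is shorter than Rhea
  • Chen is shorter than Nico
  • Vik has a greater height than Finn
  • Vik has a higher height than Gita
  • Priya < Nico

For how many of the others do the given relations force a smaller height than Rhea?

The elements the relations force below Rhea are Aiko, Chen, Priya, Cara — no chain reaches any other.
That is 4.

4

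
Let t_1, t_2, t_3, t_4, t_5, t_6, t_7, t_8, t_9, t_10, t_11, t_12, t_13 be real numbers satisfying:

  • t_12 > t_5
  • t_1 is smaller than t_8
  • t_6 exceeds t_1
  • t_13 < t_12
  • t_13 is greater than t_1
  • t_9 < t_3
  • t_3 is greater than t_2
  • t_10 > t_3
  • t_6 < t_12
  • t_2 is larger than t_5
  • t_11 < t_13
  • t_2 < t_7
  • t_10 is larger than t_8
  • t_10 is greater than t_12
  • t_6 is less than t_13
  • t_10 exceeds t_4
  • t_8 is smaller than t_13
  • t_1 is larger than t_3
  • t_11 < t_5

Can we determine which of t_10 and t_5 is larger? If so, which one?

t_5 < t_2 and t_2 < t_3 give t_5 < t_3.
With t_3 < t_1: t_5 < t_2 < t_3 < t_1.
With t_1 < t_6: t_5 < t_2 < t_3 < t_1 < t_6.
Then t_6 < t_13 extends the chain to t_13.
Then t_13 < t_12 extends the chain to t_12.
With t_12 < t_10: t_5 < t_2 < t_3 < t_1 < t_6 < t_13 < t_12 < t_10.
So t_10 is larger.

t_10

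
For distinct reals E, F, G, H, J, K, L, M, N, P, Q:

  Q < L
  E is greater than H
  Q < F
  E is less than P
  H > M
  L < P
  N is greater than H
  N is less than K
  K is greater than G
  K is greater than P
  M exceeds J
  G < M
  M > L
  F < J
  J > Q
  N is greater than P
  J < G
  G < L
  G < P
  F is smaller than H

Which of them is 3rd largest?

Piecing the relations together gives one ordering: Q < F < J < G < L < M < H < E < P < N < K.
Counting 3 from the largest end gives P.

P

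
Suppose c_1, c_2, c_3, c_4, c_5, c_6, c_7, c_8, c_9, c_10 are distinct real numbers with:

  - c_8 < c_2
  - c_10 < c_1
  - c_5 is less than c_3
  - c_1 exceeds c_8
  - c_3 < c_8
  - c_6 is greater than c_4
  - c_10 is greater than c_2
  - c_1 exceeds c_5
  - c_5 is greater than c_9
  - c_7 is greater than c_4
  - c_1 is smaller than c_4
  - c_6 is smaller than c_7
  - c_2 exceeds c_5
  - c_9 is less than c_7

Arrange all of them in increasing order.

Each adjacent pair is fixed by a given relation: c_9 < c_5; c_5 < c_3; c_3 < c_8; c_8 < c_2; c_2 < c_10; c_10 < c_1; c_1 < c_4; c_4 < c_6; c_6 < c_7. Chaining them end to end gives the full order.

c_9 < c_5 < c_3 < c_8 < c_2 < c_10 < c_1 < c_4 < c_6 < c_7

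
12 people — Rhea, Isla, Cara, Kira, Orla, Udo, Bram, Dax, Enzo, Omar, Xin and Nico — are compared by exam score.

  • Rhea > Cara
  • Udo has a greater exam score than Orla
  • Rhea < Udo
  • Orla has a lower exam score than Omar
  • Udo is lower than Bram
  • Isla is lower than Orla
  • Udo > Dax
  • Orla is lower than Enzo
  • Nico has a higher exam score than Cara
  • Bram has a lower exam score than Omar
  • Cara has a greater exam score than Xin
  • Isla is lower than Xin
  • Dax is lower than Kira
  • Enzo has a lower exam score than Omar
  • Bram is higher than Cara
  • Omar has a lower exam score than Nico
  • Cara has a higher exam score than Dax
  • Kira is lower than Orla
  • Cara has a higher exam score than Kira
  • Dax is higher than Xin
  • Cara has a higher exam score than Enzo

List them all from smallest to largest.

Isla < Xin < Dax < Kira < Orla < Enzo < Cara < Rhea < Udo < Bram < Omar < Nico

Nothing is placed below Isla, so it is least; from there Isla < Xin; Xin < Dax; Dax < Kira; Kira < Orla; Orla < Enzo; Enzo < Cara; Cara < Rhea; Rhea < Udo; Udo < Bram; Bram < Omar; Omar < Nico, each given directly.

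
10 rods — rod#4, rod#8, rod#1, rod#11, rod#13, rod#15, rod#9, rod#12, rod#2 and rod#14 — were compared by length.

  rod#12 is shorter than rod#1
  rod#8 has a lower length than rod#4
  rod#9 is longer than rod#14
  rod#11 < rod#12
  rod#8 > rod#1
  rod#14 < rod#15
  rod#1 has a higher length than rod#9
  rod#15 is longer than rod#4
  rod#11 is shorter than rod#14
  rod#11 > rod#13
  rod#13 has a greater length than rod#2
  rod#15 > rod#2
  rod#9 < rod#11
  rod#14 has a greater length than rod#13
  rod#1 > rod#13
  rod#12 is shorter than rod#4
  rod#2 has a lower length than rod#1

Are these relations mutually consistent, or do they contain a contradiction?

inconsistent

We have rod#11 < rod#14 stated directly, yet also rod#14 < rod#9 < rod#11 by chaining the others — so rod#14 < rod#11. Contradiction.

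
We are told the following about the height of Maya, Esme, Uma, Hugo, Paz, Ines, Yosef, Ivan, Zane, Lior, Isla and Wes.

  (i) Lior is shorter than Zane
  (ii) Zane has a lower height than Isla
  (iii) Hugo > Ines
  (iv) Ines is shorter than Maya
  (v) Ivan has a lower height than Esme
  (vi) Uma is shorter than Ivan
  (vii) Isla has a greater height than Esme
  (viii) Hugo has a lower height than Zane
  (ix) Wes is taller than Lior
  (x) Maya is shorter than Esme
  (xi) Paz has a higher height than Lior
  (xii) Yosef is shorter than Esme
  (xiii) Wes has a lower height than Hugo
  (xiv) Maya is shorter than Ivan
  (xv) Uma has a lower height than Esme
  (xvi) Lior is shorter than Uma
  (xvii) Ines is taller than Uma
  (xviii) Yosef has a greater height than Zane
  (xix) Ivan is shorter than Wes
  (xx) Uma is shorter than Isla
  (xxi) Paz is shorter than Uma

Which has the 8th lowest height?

The consecutive relations fix a unique order: Lior < Paz < Uma < Ines < Maya < Ivan < Wes < Hugo < Zane < Yosef < Esme < Isla.
The 8th smallest is Hugo.

Hugo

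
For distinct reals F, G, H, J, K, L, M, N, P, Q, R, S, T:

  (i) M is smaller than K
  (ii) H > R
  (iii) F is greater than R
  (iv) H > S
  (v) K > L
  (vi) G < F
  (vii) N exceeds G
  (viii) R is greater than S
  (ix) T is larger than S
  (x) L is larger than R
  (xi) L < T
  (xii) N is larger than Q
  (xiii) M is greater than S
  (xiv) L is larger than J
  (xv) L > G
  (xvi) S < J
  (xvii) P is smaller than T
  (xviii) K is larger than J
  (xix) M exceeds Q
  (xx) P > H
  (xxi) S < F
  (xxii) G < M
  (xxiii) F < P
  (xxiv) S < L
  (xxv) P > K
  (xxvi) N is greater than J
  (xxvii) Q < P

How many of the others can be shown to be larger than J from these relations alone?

5

The elements the relations force above J are L, N, K, P, T — no chain reaches any other.
That is 5.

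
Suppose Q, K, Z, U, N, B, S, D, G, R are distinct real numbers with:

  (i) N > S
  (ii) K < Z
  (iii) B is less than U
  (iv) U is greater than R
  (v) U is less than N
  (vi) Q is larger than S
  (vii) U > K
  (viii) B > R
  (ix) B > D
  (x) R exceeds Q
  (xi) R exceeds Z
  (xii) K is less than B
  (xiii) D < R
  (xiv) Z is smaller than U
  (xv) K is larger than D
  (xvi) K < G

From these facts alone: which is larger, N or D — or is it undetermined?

N

The relevant relations are D < K; K < Z; Z < R; R < B; B < U; U < N.
Chaining these gives D < K < Z < R < B < U < N.
So N is larger.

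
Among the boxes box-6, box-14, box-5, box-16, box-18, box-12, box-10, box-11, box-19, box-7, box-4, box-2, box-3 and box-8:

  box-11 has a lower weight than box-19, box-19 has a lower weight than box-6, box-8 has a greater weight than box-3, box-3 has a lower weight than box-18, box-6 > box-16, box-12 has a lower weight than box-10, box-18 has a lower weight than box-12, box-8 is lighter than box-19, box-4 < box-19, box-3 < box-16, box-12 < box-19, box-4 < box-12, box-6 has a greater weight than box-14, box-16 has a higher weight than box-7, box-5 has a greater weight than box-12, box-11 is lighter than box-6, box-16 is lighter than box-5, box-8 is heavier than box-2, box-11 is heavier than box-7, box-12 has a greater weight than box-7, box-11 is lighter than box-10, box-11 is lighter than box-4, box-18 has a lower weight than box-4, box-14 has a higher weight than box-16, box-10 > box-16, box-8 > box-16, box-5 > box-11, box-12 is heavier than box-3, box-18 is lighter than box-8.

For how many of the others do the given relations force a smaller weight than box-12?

Directly below box-12: box-7, box-3, box-18, box-4.
One step further: box-11 (5 so far).
Nothing else is reachable below box-12; 5 in all.

5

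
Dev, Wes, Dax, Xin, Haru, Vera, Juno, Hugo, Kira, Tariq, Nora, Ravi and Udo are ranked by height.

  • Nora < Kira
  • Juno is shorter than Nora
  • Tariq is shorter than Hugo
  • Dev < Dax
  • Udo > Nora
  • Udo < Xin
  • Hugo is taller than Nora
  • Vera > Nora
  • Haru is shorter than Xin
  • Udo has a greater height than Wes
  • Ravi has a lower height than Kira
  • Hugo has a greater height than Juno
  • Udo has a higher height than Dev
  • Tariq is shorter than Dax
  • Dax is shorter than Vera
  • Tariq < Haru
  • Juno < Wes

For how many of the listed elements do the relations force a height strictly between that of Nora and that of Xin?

Chaining upward from Nora reaches: Hugo, Udo, Kira, Vera.
Chaining downward from Xin reaches: Juno, Tariq, Wes, Dev, Haru, Udo.
Strictly between Nora and Xin are those in both lists: Udo — 1 element.

1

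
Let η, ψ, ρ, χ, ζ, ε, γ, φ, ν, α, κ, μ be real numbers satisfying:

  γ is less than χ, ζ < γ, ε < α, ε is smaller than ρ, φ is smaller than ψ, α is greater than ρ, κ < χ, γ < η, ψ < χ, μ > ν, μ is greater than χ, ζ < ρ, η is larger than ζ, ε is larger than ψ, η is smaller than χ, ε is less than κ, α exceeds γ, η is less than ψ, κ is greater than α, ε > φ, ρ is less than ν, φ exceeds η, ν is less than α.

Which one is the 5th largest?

Piecing the relations together gives one ordering: ζ < γ < η < φ < ψ < ε < ρ < ν < α < κ < χ < μ.
The 5th largest is ν.

ν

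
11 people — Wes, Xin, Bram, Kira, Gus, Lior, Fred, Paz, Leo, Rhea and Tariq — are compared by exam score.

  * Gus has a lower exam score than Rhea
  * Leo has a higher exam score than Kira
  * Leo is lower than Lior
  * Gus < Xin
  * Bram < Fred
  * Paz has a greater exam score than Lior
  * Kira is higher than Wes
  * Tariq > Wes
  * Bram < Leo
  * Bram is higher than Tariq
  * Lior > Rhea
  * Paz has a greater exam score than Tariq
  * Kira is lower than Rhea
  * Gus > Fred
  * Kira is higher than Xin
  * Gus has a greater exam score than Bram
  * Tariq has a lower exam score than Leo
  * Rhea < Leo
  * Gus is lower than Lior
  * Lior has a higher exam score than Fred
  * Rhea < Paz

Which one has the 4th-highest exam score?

Rhea

The consecutive relations fix a unique order: Wes < Tariq < Bram < Fred < Gus < Xin < Kira < Rhea < Leo < Lior < Paz.
The 4th largest is Rhea.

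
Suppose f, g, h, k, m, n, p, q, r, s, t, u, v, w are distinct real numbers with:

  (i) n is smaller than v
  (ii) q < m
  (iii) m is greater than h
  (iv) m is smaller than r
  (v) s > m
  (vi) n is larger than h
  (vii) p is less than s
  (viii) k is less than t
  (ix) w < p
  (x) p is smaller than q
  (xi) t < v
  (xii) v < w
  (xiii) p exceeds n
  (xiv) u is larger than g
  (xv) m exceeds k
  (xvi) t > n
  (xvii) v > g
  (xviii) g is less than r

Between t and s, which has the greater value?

t < v and v < w give t < w.
With w < p: t < v < w < p.
Then p < q extends the chain to q.
With q < m: t < v < w < p < q < m.
Then m < s extends the chain to s.
So t < s; s is the larger of the two.

s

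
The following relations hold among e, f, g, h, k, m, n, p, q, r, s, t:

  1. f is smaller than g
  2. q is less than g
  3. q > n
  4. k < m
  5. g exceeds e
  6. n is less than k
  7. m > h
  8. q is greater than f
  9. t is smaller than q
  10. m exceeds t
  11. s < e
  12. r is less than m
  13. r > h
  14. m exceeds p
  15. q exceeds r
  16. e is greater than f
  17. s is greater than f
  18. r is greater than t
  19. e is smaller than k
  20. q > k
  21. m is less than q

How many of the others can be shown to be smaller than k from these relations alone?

4

The elements the relations force below k are f, s, n, e — no chain reaches any other.
That is 4.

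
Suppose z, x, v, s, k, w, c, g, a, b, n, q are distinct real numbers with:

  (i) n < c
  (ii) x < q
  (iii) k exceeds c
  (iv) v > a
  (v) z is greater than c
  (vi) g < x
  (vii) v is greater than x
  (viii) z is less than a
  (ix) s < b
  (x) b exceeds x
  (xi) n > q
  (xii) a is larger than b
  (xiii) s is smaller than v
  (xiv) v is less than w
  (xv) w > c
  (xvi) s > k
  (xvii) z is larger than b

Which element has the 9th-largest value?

Piecing the relations together gives one ordering: g < x < q < n < c < k < s < b < z < a < v < w.
Counting 9 from the largest end gives n.

n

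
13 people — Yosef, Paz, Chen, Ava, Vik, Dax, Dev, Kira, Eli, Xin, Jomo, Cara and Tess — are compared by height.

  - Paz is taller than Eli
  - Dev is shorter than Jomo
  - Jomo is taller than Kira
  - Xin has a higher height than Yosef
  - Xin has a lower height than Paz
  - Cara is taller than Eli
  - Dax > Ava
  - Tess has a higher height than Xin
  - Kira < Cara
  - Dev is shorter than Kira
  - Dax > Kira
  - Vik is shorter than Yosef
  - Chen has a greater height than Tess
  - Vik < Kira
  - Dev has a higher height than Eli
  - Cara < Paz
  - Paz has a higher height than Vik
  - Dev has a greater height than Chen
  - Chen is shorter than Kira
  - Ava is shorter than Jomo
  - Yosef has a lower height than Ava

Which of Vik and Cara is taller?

The relevant relations are Vik < Yosef; Yosef < Xin; Xin < Tess; Tess < Chen; Chen < Dev; Dev < Kira; Kira < Cara.
Together: Vik < Yosef < Xin < Tess < Chen < Dev < Kira < Cara.
So Vik < Cara; Cara is the taller of the two.

Cara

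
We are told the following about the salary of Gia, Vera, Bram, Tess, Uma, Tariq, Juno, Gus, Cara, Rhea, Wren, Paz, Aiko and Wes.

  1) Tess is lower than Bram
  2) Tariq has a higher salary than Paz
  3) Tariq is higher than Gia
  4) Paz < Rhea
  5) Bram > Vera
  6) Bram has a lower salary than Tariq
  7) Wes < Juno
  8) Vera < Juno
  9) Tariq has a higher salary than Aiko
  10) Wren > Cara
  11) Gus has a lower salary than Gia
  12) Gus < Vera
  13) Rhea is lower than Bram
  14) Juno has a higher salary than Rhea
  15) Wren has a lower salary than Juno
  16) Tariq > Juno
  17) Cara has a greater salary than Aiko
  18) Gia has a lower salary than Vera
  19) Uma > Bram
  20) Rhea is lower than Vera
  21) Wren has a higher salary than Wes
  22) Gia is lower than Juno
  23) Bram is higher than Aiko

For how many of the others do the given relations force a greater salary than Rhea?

5

Directly above Rhea: Vera, Bram, Juno.
One step further: Uma, Tariq (5 so far).
No other element is forced above Rhea by the given relations, so the count is 5.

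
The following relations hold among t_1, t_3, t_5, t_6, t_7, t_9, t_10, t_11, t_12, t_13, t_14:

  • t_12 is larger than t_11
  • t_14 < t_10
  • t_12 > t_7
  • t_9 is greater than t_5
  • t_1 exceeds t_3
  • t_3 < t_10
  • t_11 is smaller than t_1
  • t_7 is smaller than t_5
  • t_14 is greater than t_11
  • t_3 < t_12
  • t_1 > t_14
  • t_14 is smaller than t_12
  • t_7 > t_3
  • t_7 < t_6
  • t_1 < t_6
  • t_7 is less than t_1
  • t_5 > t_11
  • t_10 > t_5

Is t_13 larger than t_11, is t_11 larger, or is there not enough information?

Following every chain through t_11: above t_11 we get t_5, t_14, t_1, t_12, t_9, t_10, t_6.
t_13 is not reached, and no chain runs the other way from t_13 to t_11.
So the given relations leave the order of t_11 and t_13 undetermined.

undetermined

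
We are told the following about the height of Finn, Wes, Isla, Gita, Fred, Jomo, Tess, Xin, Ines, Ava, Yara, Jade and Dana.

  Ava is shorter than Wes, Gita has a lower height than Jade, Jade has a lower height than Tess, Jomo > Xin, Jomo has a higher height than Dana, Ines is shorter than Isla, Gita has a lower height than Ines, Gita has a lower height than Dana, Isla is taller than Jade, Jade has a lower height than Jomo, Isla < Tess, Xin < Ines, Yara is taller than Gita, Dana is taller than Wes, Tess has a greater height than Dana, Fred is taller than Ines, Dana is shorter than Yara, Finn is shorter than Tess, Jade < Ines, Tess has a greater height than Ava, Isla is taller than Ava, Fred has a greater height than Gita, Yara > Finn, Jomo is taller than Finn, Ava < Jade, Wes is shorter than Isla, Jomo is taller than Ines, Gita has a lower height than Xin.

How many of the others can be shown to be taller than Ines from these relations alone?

Directly above Ines: Isla, Jomo, Fred.
One step further: Tess (4 so far).
No other element is forced above Ines by the given relations, so the count is 4.

4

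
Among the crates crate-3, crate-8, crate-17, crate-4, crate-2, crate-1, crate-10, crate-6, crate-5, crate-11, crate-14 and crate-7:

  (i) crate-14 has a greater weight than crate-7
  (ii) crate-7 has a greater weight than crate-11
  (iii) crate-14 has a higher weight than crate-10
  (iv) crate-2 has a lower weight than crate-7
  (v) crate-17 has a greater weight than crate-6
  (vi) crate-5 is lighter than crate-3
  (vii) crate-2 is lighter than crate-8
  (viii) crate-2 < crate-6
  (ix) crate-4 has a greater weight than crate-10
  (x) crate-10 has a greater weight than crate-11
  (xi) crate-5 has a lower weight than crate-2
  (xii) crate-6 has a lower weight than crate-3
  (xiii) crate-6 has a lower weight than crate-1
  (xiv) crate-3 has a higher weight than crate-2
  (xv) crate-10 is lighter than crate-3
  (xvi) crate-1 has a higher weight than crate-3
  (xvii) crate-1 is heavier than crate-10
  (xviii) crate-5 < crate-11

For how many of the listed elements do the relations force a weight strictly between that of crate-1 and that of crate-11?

Chaining upward from crate-11 reaches: crate-10, crate-3, crate-4, crate-7, crate-14.
Chaining downward from crate-1 reaches: crate-5, crate-2, crate-6, crate-10, crate-3.
Strictly between crate-11 and crate-1 are those in both lists: crate-10, crate-3 — 2 elements.

2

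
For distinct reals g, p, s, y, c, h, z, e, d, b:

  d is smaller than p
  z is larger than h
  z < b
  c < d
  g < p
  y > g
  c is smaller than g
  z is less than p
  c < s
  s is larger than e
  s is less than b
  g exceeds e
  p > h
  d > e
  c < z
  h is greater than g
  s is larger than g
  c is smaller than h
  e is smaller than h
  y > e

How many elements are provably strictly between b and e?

The relations place e below b. An element lies strictly between them when it is forced above e and also forced below b.
Above e: {g, d, h, s, z, y, p}. Below b: {c, g, h, s, z}.
Intersection: {g, h, s, z} — 4.

4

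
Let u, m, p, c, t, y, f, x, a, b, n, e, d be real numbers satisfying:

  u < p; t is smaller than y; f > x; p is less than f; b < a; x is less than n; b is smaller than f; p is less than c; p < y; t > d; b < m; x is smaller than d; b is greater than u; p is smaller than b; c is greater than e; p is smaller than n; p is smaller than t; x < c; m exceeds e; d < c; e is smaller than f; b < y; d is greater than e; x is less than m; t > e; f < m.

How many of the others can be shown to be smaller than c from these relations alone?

5

From c the given relations immediately reach x, e, d, p.
From those, u — 5 in total.
Nothing else is reachable below c; 5 in all.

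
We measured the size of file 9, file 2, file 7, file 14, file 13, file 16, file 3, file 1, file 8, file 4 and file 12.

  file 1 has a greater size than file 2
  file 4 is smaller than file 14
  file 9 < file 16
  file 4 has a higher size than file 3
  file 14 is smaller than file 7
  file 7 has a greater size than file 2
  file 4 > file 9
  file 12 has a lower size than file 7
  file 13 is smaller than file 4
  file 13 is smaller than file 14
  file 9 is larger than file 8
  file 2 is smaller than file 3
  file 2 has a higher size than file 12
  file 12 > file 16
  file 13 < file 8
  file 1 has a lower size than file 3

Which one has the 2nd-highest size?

Chaining the given pairs: file 13 < file 8 < file 9 < file 16 < file 12 < file 2 < file 1 < file 3 < file 4 < file 14 < file 7.
Counting 2 from the largest end gives file 14.

file 14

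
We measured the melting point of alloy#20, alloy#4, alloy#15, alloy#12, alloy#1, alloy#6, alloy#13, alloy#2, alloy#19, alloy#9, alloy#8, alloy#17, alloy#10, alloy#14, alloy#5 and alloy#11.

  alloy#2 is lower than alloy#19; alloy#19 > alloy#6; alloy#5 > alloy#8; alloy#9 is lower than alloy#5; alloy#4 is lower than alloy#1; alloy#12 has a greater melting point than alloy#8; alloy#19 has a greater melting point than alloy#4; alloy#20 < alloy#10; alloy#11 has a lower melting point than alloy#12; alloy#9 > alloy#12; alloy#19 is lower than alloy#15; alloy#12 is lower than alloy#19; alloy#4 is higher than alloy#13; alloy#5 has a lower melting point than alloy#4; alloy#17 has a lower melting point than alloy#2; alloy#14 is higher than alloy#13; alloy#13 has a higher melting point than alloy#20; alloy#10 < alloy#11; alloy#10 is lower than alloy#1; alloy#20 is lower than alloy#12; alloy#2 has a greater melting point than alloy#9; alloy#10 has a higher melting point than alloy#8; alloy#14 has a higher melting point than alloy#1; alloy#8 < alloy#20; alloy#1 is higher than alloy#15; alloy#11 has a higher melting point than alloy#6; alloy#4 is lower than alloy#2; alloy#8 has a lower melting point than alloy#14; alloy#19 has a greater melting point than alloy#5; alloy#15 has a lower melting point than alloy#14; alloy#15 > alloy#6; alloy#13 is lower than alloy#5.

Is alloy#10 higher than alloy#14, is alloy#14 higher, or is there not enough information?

alloy#14

Link the given pairs in sequence: alloy#10 < alloy#11; alloy#11 < alloy#12; alloy#12 < alloy#9; alloy#9 < alloy#5; alloy#5 < alloy#4; alloy#4 < alloy#2; alloy#2 < alloy#19; alloy#19 < alloy#15; alloy#15 < alloy#1; alloy#1 < alloy#14.
Chaining these gives alloy#10 < alloy#11 < alloy#12 < alloy#9 < alloy#5 < alloy#4 < alloy#2 < alloy#19 < alloy#15 < alloy#1 < alloy#14.
So alloy#14 is higher.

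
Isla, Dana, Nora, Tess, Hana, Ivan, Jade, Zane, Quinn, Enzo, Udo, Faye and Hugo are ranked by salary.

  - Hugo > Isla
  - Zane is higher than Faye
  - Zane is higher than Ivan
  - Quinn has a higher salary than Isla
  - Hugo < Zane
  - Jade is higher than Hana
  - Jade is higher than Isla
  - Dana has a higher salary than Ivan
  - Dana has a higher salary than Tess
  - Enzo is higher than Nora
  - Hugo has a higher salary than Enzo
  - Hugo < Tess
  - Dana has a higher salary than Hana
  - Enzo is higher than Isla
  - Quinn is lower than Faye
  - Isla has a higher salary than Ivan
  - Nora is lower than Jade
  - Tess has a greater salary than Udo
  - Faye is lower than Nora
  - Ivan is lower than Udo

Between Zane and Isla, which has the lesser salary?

Isla

Link the given pairs in sequence: Isla < Quinn; Quinn < Faye; Faye < Nora; Nora < Enzo; Enzo < Hugo; Hugo < Zane.
Together: Isla < Quinn < Faye < Nora < Enzo < Hugo < Zane.
So Isla < Zane; Isla is the lower of the two.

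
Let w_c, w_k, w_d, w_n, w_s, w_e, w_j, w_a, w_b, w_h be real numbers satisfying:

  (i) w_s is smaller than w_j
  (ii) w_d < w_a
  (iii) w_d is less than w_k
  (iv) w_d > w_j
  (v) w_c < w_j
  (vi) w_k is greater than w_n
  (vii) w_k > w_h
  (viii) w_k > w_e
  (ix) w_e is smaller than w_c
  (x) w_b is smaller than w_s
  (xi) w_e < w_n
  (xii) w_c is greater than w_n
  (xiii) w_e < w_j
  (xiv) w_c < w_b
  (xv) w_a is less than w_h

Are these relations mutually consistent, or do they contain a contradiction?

consistent

Every relation is compatible with w_e < w_n < w_c < w_b < w_s < w_j < w_d < w_a < w_h < w_k; the set is consistent.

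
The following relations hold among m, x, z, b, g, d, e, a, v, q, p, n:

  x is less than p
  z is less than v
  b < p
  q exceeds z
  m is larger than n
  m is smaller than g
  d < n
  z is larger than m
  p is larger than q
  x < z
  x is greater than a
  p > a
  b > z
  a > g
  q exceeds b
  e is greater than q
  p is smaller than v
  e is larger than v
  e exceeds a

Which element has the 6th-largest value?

z

The consecutive relations fix a unique order: d < n < m < g < a < x < z < b < q < p < v < e.
Counting 6 from the largest end gives z.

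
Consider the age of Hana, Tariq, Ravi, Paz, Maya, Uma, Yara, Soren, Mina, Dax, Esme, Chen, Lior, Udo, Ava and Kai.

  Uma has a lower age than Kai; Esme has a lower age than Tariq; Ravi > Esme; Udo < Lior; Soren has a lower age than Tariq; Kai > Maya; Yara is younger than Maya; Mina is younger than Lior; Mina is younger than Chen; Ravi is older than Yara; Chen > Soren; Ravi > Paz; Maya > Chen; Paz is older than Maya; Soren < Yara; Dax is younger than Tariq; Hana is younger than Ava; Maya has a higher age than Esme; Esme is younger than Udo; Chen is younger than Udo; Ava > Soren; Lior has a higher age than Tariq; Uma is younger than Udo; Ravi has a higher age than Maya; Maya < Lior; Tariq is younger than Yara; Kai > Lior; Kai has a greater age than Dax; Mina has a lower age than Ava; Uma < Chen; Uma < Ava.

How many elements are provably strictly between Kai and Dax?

4

The relations place Dax below Kai. An element lies strictly between them when it is forced above Dax and also forced below Kai.
Above Dax: {Tariq, Yara, Maya, Paz, Lior, Ravi}. Below Kai: {Esme, Uma, Mina, Soren, Tariq, Chen, Yara, Maya, Udo, Lior}.
Intersection: {Tariq, Yara, Maya, Lior} — 4.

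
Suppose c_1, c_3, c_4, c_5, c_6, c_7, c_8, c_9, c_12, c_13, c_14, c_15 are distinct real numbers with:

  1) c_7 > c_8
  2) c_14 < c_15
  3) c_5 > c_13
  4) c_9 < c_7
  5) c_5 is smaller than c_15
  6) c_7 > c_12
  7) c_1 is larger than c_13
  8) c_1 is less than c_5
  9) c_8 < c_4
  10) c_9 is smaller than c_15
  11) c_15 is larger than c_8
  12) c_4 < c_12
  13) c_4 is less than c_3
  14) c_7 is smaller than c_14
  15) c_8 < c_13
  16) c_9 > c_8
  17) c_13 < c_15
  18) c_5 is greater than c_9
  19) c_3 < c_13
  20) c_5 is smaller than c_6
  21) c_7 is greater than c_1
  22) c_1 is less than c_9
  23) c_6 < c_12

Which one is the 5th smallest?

c_1

Chaining the given pairs: c_8 < c_4 < c_3 < c_13 < c_1 < c_9 < c_5 < c_6 < c_12 < c_7 < c_14 < c_15.
The 5th smallest is c_1.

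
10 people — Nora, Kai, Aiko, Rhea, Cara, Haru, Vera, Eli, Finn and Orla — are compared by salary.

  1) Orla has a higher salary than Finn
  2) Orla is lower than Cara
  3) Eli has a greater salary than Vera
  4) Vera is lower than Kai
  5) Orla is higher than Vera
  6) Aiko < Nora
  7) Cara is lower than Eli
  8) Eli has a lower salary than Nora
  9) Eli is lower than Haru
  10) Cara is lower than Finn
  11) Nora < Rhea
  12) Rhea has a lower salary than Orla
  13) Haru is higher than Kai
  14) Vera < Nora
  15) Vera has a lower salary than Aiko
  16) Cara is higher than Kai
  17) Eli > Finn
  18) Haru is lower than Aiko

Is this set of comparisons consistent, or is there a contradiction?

Chaining the given relations yields Cara < Finn < Eli < Haru < Aiko < Nora < Rhea < Orla, so Cara < Orla. But one relation states Orla < Cara. These cannot both hold.

inconsistent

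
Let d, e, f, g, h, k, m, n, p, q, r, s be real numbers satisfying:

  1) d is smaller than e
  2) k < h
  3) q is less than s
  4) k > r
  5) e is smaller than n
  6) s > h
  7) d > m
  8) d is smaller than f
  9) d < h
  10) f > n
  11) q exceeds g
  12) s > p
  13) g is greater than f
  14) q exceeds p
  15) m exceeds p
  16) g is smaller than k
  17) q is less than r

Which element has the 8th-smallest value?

The consecutive relations fix a unique order: p < m < d < e < n < f < g < q < r < k < h < s.
Counting 8 from the smallest end gives q.

q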